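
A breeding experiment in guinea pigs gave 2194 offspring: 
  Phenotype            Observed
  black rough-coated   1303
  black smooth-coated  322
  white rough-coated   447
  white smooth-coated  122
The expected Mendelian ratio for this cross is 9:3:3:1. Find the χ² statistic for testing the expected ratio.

The 9:3:3:1 ratio has 16 parts, so with N = 2194 the expected counts are:
  black rough-coated: 2194 × 9/16 = 1234.125
  black smooth-coated: 2194 × 3/16 = 411.375
  white rough-coated: 2194 × 3/16 = 411.375
  white smooth-coated: 2194 × 1/16 = 137.125
χ² = Σ (O − E)² / E
  black rough-coated: (1303 − 1234.125)² / 1234.125 = 3.8438
  black smooth-coated: (322 − 411.375)² / 411.375 = 19.4175
  white rough-coated: (447 − 411.375)² / 411.375 = 3.0851
  white smooth-coated: (122 − 137.125)² / 137.125 = 1.6683
χ² = 3.8438 + 19.4175 + 3.0851 + 1.6683 = 28.0147 ≈ 28.015

28.015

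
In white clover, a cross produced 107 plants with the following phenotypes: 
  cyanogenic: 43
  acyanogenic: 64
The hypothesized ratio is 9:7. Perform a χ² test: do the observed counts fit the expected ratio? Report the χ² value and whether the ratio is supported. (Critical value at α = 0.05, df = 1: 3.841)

Under the 9:7 hypothesis (Σ ratio = 16, N = 107):
  cyanogenic: 107 × 9/16 = 60.1875
  acyanogenic: 107 × 7/16 = 46.8125
χ² = Σ (O − E)² / E
  cyanogenic: (43 − 60.1875)² / 60.1875 = 4.9082
  acyanogenic: (64 − 46.8125)² / 46.8125 = 6.3105
χ² = 4.9082 + 6.3105 = 11.2187 ≈ 11.219
Degrees of freedom = 2 − 1 = 1; critical value at α = 0.05 is 3.841.
Since 11.219 > 3.841, we reject the null hypothesis — the data do not fit the 9:7 ratio.

11.219; not consistent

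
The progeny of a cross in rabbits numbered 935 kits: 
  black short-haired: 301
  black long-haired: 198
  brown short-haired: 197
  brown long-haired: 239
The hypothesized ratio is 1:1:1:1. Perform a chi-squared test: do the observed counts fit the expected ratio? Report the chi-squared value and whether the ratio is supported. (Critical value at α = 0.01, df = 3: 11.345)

30.711; not consistent

Under the 1:1:1:1 hypothesis (Σ ratio = 4, N = 935):
  black short-haired: 935 × 1/4 = 233.75
  black long-haired: 935 × 1/4 = 233.75
  brown short-haired: 935 × 1/4 = 233.75
  brown long-haired: 935 × 1/4 = 233.75
χ² = Σ (O − E)² / E
  black short-haired: (301 − 233.75)² / 233.75 = 19.3479
  black long-haired: (198 − 233.75)² / 233.75 = 5.4676
  brown short-haired: (197 − 233.75)² / 233.75 = 5.7778
  brown long-haired: (239 − 233.75)² / 233.75 = 0.1179
χ² = 19.3479 + 5.4676 + 5.7778 + 0.1179 = 30.7112 ≈ 30.711
Degrees of freedom = 4 − 1 = 3; critical value at α = 0.01 is 11.345.
Since 30.711 > 11.345, we reject the null hypothesis — the data do not fit the 1:1:1:1 ratio.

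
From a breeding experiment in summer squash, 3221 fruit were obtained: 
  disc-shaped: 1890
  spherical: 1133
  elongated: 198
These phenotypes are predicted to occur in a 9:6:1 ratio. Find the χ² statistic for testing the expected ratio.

8.070

Under the 9:6:1 hypothesis (Σ ratio = 16, N = 3221):
  disc-shaped: 3221 × 9/16 = 1811.8125
  spherical: 3221 × 6/16 = 1207.875
  elongated: 3221 × 1/16 = 201.3125
χ² = Σ (O − E)² / E
  disc-shaped: (1890 − 1811.8125)² / 1811.8125 = 3.3741
  spherical: (1133 − 1207.875)² / 1207.875 = 4.6414
  elongated: (198 − 201.3125)² / 201.3125 = 0.0545
χ² = 3.3741 + 4.6414 + 0.0545 = 8.070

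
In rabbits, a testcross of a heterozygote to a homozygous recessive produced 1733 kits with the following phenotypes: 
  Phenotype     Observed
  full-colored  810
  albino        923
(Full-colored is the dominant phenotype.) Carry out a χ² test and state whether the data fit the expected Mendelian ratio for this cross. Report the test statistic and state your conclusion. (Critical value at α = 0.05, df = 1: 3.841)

A testcross of a heterozygote (Aa × aa) gives a 1:1 phenotypic ratio.
Under the 1:1 hypothesis (Σ ratio = 2, N = 1733):
  full-colored: 1733 × 1/2 = 866.5
  albino: 1733 × 1/2 = 866.5
χ² = Σ (O − E)² / E
  full-colored: (810 − 866.5)² / 866.5 = 3.6841
  albino: (923 − 866.5)² / 866.5 = 3.6841
χ² = 3.6841 + 3.6841 = 7.3682 ≈ 7.368
Degrees of freedom = 2 − 1 = 1; critical value at α = 0.05 is 3.841.
Since 7.368 > 3.841, we reject the null hypothesis — the data do not fit the 1:1 ratio.

7.368; not consistent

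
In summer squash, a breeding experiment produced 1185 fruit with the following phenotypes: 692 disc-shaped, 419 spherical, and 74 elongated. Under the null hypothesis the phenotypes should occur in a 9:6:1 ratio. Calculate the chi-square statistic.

Total ratio parts = 16. Expected numbers out of 1185:
  disc-shaped: 1185 × 9/16 = 666.5625
  spherical: 1185 × 6/16 = 444.375
  elongated: 1185 × 1/16 = 74.0625
χ² = Σ (O − E)² / E
  disc-shaped: (692 − 666.5625)² / 666.5625 = 0.9708
  spherical: (419 − 444.375)² / 444.375 = 1.4490
  elongated: (74 − 74.0625)² / 74.0625 = 0.0001
χ² = 0.9708 + 1.4490 + 0.0001 = 2.4199 ≈ 2.420

2.420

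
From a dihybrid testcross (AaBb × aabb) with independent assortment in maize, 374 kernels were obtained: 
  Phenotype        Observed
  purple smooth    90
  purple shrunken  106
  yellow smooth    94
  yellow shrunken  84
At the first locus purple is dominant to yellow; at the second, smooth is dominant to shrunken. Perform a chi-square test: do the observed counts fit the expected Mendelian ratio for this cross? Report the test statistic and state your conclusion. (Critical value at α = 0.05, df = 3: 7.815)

2.770; consistent

A dihybrid testcross with independent assortment gives a 1:1:1:1 ratio.
The 1:1:1:1 ratio has 4 parts, so with N = 374 the expected counts are:
  purple smooth: 374 × 1/4 = 93.5
  purple shrunken: 374 × 1/4 = 93.5
  yellow smooth: 374 × 1/4 = 93.5
  yellow shrunken: 374 × 1/4 = 93.5
χ² = Σ (O − E)² / E
  purple smooth: (90 − 93.5)² / 93.5 = 0.1310
  purple shrunken: (106 − 93.5)² / 93.5 = 1.6711
  yellow smooth: (94 − 93.5)² / 93.5 = 0.0027
  yellow shrunken: (84 − 93.5)² / 93.5 = 0.9652
χ² = 0.1310 + 1.6711 + 0.0027 + 0.9652 = 2.770
Degrees of freedom = 4 − 1 = 3; critical value at α = 0.05 is 7.815.
Since 2.770 < 7.815, we fail to reject the null hypothesis — the data are consistent with the 1:1:1:1 ratio.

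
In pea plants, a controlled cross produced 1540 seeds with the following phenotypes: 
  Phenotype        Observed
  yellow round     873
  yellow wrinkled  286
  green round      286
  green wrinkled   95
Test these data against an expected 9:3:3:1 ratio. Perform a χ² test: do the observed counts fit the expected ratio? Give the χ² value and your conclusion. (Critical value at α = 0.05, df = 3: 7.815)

The 9:3:3:1 ratio has 16 parts, so with N = 1540 the expected counts are:
  yellow round: 1540 × 9/16 = 866.25
  yellow wrinkled: 1540 × 3/16 = 288.75
  green round: 1540 × 3/16 = 288.75
  green wrinkled: 1540 × 1/16 = 96.25
χ² = Σ (O − E)² / E
  yellow round: (873 − 866.25)² / 866.25 = 0.0526
  yellow wrinkled: (286 − 288.75)² / 288.75 = 0.0262
  green round: (286 − 288.75)² / 288.75 = 0.0262
  green wrinkled: (95 − 96.25)² / 96.25 = 0.0162
χ² = 0.0526 + 0.0262 + 0.0262 + 0.0162 = 0.1212 ≈ 0.121
Degrees of freedom = 4 − 1 = 3; critical value at α = 0.05 is 7.815.
Since 0.121 < 7.815, we fail to reject the null hypothesis — the data are consistent with the 9:3:3:1 ratio.

0.121; consistent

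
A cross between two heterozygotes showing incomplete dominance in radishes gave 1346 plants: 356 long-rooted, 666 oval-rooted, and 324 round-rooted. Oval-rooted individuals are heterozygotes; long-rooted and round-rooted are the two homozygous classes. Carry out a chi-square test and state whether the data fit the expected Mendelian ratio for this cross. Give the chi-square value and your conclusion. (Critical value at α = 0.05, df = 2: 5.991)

With incomplete dominance, a heterozygote × heterozygote cross gives a 1:2:1 phenotypic ratio.
Expected counts for N = 1346 under a 1:2:1 ratio (total parts = 4):
  long-rooted: 1346 × 1/4 = 336.5
  oval-rooted: 1346 × 2/4 = 673
  round-rooted: 1346 × 1/4 = 336.5
χ² = Σ (O − E)² / E
  long-rooted: (356 − 336.5)² / 336.5 = 1.1300
  oval-rooted: (666 − 673)² / 673 = 0.0728
  round-rooted: (324 − 336.5)² / 336.5 = 0.4643
χ² = 1.1300 + 0.0728 + 0.4643 = 1.6671 ≈ 1.667
Degrees of freedom = 3 − 1 = 2; critical value at α = 0.05 is 5.991.
Since 1.667 < 5.991, we fail to reject the null hypothesis — the data are consistent with the 1:2:1 ratio.

1.667; consistent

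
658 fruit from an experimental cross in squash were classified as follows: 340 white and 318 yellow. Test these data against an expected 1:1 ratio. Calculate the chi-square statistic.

0.736

Expected counts for N = 658 under a 1:1 ratio (total parts = 2):
  white: 658 × 1/2 = 329
  yellow: 658 × 1/2 = 329
χ² = Σ (O − E)² / E
  white: (340 − 329)² / 329 = 0.3678
  yellow: (318 − 329)² / 329 = 0.3678
χ² = 0.3678 + 0.3678 = 0.7356 ≈ 0.736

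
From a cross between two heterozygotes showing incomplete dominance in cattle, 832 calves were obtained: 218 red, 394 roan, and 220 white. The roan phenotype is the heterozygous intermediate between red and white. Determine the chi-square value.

With incomplete dominance, a heterozygote × heterozygote cross gives a 1:2:1 phenotypic ratio.
Expected counts for N = 832 under a 1:2:1 ratio (total parts = 4):
  red: 832 × 1/4 = 208
  roan: 832 × 2/4 = 416
  white: 832 × 1/4 = 208
χ² = Σ (O − E)² / E
  red: (218 − 208)² / 208 = 0.4808
  roan: (394 − 416)² / 416 = 1.1635
  white: (220 − 208)² / 208 = 0.6923
χ² = 0.4808 + 1.1635 + 0.6923 = 2.3366 ≈ 2.337

2.337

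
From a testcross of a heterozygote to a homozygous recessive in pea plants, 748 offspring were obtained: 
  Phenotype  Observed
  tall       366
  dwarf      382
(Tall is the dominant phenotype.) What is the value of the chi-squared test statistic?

A testcross of a heterozygote (Aa × aa) gives a 1:1 phenotypic ratio.
Total ratio parts = 2. Expected numbers out of 748:
  tall: 748 × 1/2 = 374
  dwarf: 748 × 1/2 = 374
χ² = Σ (O − E)² / E
  tall: (366 − 374)² / 374 = 0.1711
  dwarf: (382 − 374)² / 374 = 0.1711
χ² = 0.1711 + 0.1711 = 0.3422 ≈ 0.342

0.342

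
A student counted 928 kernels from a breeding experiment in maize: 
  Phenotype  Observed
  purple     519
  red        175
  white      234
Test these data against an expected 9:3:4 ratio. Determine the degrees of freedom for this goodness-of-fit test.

A goodness-of-fit test with 3 phenotype classes has df = 3 − 1 = 2.

2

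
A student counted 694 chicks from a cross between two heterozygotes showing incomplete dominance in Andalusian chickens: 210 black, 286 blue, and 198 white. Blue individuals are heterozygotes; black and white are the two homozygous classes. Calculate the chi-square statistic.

With incomplete dominance, a heterozygote × heterozygote cross gives a 1:2:1 phenotypic ratio.
Expected counts for N = 694 under a 1:2:1 ratio (total parts = 4):
  black: 694 × 1/4 = 173.5
  blue: 694 × 2/4 = 347
  white: 694 × 1/4 = 173.5
χ² = Σ (O − E)² / E
  black: (210 − 173.5)² / 173.5 = 7.6787
  blue: (286 − 347)² / 347 = 10.7233
  white: (198 − 173.5)² / 173.5 = 3.4597
χ² = 7.6787 + 10.7233 + 3.4597 = 21.8617 ≈ 21.862

21.862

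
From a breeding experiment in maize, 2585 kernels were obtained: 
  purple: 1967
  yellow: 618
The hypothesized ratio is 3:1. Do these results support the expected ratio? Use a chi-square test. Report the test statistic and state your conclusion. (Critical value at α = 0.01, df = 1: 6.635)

1.647; consistent

The 3:1 ratio has 4 parts, so with N = 2585 the expected counts are:
  purple: 2585 × 3/4 = 1938.75
  yellow: 2585 × 1/4 = 646.25
χ² = Σ (O − E)² / E
  purple: (1967 − 1938.75)² / 1938.75 = 0.4116
  yellow: (618 − 646.25)² / 646.25 = 1.2349
χ² = 0.4116 + 1.2349 = 1.6465 ≈ 1.647
Degrees of freedom = 2 − 1 = 1; critical value at α = 0.01 is 6.635.
Since 1.647 < 6.635, we fail to reject the null hypothesis — the data are consistent with the 3:1 ratio.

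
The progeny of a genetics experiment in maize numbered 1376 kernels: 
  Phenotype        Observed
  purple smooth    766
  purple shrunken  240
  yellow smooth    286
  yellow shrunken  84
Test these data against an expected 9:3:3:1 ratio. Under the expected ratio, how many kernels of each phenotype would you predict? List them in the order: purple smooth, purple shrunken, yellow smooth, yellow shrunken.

774, 258, 258, 86

Total ratio parts = 16. Expected numbers out of 1376:
  purple smooth: 1376 × 9/16 = 774
  purple shrunken: 1376 × 3/16 = 258
  yellow smooth: 1376 × 3/16 = 258
  yellow shrunken: 1376 × 1/16 = 86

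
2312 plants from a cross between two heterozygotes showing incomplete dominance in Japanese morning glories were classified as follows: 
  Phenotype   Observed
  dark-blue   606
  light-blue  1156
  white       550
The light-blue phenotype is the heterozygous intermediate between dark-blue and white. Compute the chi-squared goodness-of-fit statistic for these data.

With incomplete dominance, a heterozygote × heterozygote cross gives a 1:2:1 phenotypic ratio.
Under the 1:2:1 hypothesis (Σ ratio = 4, N = 2312):
  dark-blue: 2312 × 1/4 = 578
  light-blue: 2312 × 2/4 = 1156
  white: 2312 × 1/4 = 578
χ² = Σ (O − E)² / E
  dark-blue: (606 − 578)² / 578 = 1.3564
  light-blue: (1156 − 1156)² / 1156 = 0.0000
  white: (550 − 578)² / 578 = 1.3564
χ² = 1.3564 + 0.0000 + 1.3564 = 2.7128 ≈ 2.713

2.713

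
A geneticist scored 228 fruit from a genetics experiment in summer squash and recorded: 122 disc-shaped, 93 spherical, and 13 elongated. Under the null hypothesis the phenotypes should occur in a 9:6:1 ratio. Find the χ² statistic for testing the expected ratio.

1.072

Expected counts for N = 228 under a 9:6:1 ratio (total parts = 16):
  disc-shaped: 228 × 9/16 = 128.25
  spherical: 228 × 6/16 = 85.5
  elongated: 228 × 1/16 = 14.25
χ² = Σ (O − E)² / E
  disc-shaped: (122 − 128.25)² / 128.25 = 0.3046
  spherical: (93 − 85.5)² / 85.5 = 0.6579
  elongated: (13 − 14.25)² / 14.25 = 0.1096
χ² = 0.3046 + 0.6579 + 0.1096 = 1.0721 ≈ 1.072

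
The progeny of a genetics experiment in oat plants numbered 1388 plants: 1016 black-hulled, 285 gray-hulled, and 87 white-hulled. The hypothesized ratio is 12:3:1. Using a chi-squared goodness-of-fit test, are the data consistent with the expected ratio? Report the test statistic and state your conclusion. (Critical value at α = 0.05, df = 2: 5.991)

Total ratio parts = 16. Expected numbers out of 1388:
  black-hulled: 1388 × 12/16 = 1041
  gray-hulled: 1388 × 3/16 = 260.25
  white-hulled: 1388 × 1/16 = 86.75
χ² = Σ (O − E)² / E
  black-hulled: (1016 − 1041)² / 1041 = 0.6004
  gray-hulled: (285 − 260.25)² / 260.25 = 2.3537
  white-hulled: (87 − 86.75)² / 86.75 = 0.0007
χ² = 0.6004 + 2.3537 + 0.0007 = 2.9548 ≈ 2.955
Degrees of freedom = 3 − 1 = 2; critical value at α = 0.05 is 5.991.
Since 2.955 < 5.991, we fail to reject the null hypothesis — the data are consistent with the 12:3:1 ratio.

2.955; consistent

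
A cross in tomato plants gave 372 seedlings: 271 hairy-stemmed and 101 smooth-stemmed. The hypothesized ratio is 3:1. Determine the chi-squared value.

0.918

The 3:1 ratio has 4 parts, so with N = 372 the expected counts are:
  hairy-stemmed: 372 × 3/4 = 279
  smooth-stemmed: 372 × 1/4 = 93
χ² = Σ (O − E)² / E
  hairy-stemmed: (271 − 279)² / 279 = 0.2294
  smooth-stemmed: (101 − 93)² / 93 = 0.6882
χ² = 0.2294 + 0.6882 = 0.9176 ≈ 0.918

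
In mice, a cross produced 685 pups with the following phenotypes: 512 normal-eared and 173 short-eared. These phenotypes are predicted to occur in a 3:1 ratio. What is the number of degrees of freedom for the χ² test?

A goodness-of-fit test with 2 phenotype classes has df = 2 − 1 = 1.

1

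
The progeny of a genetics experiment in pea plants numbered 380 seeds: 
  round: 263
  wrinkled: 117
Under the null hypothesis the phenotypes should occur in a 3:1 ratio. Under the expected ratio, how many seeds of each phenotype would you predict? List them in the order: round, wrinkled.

285, 95

Total ratio parts = 4. Expected numbers out of 380:
  round: 380 × 3/4 = 285
  wrinkled: 380 × 1/4 = 95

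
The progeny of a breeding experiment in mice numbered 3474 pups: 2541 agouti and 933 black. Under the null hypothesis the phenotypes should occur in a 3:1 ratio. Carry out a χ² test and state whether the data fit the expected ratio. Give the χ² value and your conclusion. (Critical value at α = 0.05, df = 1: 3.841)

6.387; not consistent

The 3:1 ratio has 4 parts, so with N = 3474 the expected counts are:
  agouti: 3474 × 3/4 = 2605.5
  black: 3474 × 1/4 = 868.5
χ² = Σ (O − E)² / E
  agouti: (2541 − 2605.5)² / 2605.5 = 1.5967
  black: (933 − 868.5)² / 868.5 = 4.7902
χ² = 1.5967 + 4.7902 = 6.3869 ≈ 6.387
Degrees of freedom = 2 − 1 = 1; critical value at α = 0.05 is 3.841.
Since 6.387 > 3.841, we reject the null hypothesis — the data do not fit the 3:1 ratio.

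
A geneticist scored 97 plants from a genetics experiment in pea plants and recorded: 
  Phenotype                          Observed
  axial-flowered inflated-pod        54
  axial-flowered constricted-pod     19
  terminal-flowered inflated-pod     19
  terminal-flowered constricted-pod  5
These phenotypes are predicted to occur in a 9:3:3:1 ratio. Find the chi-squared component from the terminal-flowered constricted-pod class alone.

0.186

The 9:3:3:1 ratio has 16 parts, so with N = 97 the expected counts are:
  axial-flowered inflated-pod: 97 × 9/16 = 54.5625
  axial-flowered constricted-pod: 97 × 3/16 = 18.1875
  terminal-flowered inflated-pod: 97 × 3/16 = 18.1875
  terminal-flowered constricted-pod: 97 × 1/16 = 6.0625
Contribution of terminal-flowered constricted-pod: (5 − 6.0625)² / 6.0625 = 0.1862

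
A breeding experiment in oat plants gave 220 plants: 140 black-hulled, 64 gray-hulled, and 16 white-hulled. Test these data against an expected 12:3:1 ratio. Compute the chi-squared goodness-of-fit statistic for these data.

Total ratio parts = 16. Expected numbers out of 220:
  black-hulled: 220 × 12/16 = 165
  gray-hulled: 220 × 3/16 = 41.25
  white-hulled: 220 × 1/16 = 13.75
χ² = Σ (O − E)² / E
  black-hulled: (140 − 165)² / 165 = 3.7879
  gray-hulled: (64 − 41.25)² / 41.25 = 12.5470
  white-hulled: (16 − 13.75)² / 13.75 = 0.3682
χ² = 3.7879 + 12.5470 + 0.3682 = 16.7031 ≈ 16.703

16.703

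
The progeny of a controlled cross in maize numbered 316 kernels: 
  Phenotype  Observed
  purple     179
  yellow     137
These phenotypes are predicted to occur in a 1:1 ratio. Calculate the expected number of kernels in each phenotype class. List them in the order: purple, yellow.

The 1:1 ratio has 2 parts, so with N = 316 the expected counts are:
  purple: 316 × 1/2 = 158
  yellow: 316 × 1/2 = 158

158, 158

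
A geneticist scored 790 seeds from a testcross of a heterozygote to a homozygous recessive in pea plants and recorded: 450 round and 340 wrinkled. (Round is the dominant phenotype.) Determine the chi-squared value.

15.316

A testcross of a heterozygote (Aa × aa) gives a 1:1 phenotypic ratio.
The 1:1 ratio has 2 parts, so with N = 790 the expected counts are:
  round: 790 × 1/2 = 395
  wrinkled: 790 × 1/2 = 395
χ² = Σ (O − E)² / E
  round: (450 − 395)² / 395 = 7.6582
  wrinkled: (340 − 395)² / 395 = 7.6582
χ² = 7.6582 + 7.6582 = 15.3164 ≈ 15.316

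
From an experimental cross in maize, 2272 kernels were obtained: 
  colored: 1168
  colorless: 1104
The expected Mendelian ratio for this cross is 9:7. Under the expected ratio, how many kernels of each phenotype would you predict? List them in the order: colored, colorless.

1278, 994

Total ratio parts = 16. Expected numbers out of 2272:
  colored: 2272 × 9/16 = 1278
  colorless: 2272 × 7/16 = 994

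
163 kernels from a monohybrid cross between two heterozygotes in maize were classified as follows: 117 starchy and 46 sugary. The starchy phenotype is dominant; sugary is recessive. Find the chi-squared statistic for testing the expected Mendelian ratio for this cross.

For a monohybrid cross between heterozygotes with complete dominance, the expected phenotypic ratio is 3:1.
Under the 3:1 hypothesis (Σ ratio = 4, N = 163):
  starchy: 163 × 3/4 = 122.25
  sugary: 163 × 1/4 = 40.75
χ² = Σ (O − E)² / E
  starchy: (117 − 122.25)² / 122.25 = 0.2255
  sugary: (46 − 40.75)² / 40.75 = 0.6764
χ² = 0.2255 + 0.6764 = 0.9019 ≈ 0.902

0.902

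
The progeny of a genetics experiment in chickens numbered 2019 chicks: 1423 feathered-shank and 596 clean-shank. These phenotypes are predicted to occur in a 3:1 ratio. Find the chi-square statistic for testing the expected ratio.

21.995

Total ratio parts = 4. Expected numbers out of 2019:
  feathered-shank: 2019 × 3/4 = 1514.25
  clean-shank: 2019 × 1/4 = 504.75
χ² = Σ (O − E)² / E
  feathered-shank: (1423 − 1514.25)² / 1514.25 = 5.4988
  clean-shank: (596 − 504.75)² / 504.75 = 16.4964
χ² = 5.4988 + 16.4964 = 21.9952 ≈ 21.995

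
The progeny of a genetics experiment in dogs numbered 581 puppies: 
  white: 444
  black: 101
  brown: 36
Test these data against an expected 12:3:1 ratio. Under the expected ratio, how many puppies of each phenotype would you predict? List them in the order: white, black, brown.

435.75, 108.9375, 36.3125

Expected counts for N = 581 under a 12:3:1 ratio (total parts = 16):
  white: 581 × 12/16 = 435.75
  black: 581 × 3/16 = 108.9375
  brown: 581 × 1/16 = 36.3125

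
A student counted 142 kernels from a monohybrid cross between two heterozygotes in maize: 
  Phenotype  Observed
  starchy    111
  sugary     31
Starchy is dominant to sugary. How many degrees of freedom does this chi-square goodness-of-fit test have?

For a monohybrid cross between heterozygotes with complete dominance, the expected phenotypic ratio is 3:1.
A goodness-of-fit test with 2 phenotype classes has df = 2 − 1 = 1.

1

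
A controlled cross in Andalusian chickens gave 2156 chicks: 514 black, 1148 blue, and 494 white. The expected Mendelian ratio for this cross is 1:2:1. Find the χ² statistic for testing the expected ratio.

The 1:2:1 ratio has 4 parts, so with N = 2156 the expected counts are:
  black: 2156 × 1/4 = 539
  blue: 2156 × 2/4 = 1078
  white: 2156 × 1/4 = 539
χ² = Σ (O − E)² / E
  black: (514 − 539)² / 539 = 1.1596
  blue: (1148 − 1078)² / 1078 = 4.5455
  white: (494 − 539)² / 539 = 3.7570
χ² = 1.1596 + 4.5455 + 3.7570 = 9.4621 ≈ 9.462

9.462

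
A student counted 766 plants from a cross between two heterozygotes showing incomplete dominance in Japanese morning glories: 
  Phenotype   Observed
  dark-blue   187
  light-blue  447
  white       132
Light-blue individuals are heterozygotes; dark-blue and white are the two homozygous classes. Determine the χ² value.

29.287

With incomplete dominance, a heterozygote × heterozygote cross gives a 1:2:1 phenotypic ratio.
Total ratio parts = 4. Expected numbers out of 766:
  dark-blue: 766 × 1/4 = 191.5
  light-blue: 766 × 2/4 = 383
  white: 766 × 1/4 = 191.5
χ² = Σ (O − E)² / E
  dark-blue: (187 − 191.5)² / 191.5 = 0.1057
  light-blue: (447 − 383)² / 383 = 10.6945
  white: (132 − 191.5)² / 191.5 = 18.4869
χ² = 0.1057 + 10.6945 + 18.4869 = 29.2871 ≈ 29.287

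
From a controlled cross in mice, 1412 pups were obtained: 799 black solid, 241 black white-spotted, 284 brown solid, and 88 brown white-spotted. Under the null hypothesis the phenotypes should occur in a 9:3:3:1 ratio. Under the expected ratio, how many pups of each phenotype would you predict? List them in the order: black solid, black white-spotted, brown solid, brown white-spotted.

794.25, 264.75, 264.75, 88.25

Expected counts for N = 1412 under a 9:3:3:1 ratio (total parts = 16):
  black solid: 1412 × 9/16 = 794.25
  black white-spotted: 1412 × 3/16 = 264.75
  brown solid: 1412 × 3/16 = 264.75
  brown white-spotted: 1412 × 1/16 = 88.25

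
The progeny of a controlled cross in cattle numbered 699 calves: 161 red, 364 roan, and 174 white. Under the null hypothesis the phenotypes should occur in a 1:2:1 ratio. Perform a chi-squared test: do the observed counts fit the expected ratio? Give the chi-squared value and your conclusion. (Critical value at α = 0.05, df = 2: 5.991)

1.687; consistent

Total ratio parts = 4. Expected numbers out of 699:
  red: 699 × 1/4 = 174.75
  roan: 699 × 2/4 = 349.5
  white: 699 × 1/4 = 174.75
χ² = Σ (O − E)² / E
  red: (161 − 174.75)² / 174.75 = 1.0819
  roan: (364 − 349.5)² / 349.5 = 0.6016
  white: (174 − 174.75)² / 174.75 = 0.0032
χ² = 1.0819 + 0.6016 + 0.0032 = 1.6867 ≈ 1.687
Degrees of freedom = 3 − 1 = 2; critical value at α = 0.05 is 5.991.
Since 1.687 < 5.991, we fail to reject the null hypothesis — the data are consistent with the 1:2:1 ratio.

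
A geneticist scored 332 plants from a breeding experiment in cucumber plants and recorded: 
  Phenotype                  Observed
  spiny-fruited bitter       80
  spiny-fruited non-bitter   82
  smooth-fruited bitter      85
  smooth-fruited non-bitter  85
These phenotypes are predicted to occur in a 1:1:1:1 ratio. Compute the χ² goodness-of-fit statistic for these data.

Under the 1:1:1:1 hypothesis (Σ ratio = 4, N = 332):
  spiny-fruited bitter: 332 × 1/4 = 83
  spiny-fruited non-bitter: 332 × 1/4 = 83
  smooth-fruited bitter: 332 × 1/4 = 83
  smooth-fruited non-bitter: 332 × 1/4 = 83
χ² = Σ (O − E)² / E
  spiny-fruited bitter: (80 − 83)² / 83 = 0.1084
  spiny-fruited non-bitter: (82 − 83)² / 83 = 0.0120
  smooth-fruited bitter: (85 − 83)² / 83 = 0.0482
  smooth-fruited non-bitter: (85 − 83)² / 83 = 0.0482
χ² = 0.1084 + 0.0120 + 0.0482 + 0.0482 = 0.2168 ≈ 0.217

0.217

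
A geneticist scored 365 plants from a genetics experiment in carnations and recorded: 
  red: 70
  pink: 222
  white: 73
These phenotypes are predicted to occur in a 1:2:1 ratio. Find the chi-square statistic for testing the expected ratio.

17.148

Expected counts for N = 365 under a 1:2:1 ratio (total parts = 4):
  red: 365 × 1/4 = 91.25
  pink: 365 × 2/4 = 182.5
  white: 365 × 1/4 = 91.25
χ² = Σ (O − E)² / E
  red: (70 − 91.25)² / 91.25 = 4.9486
  pink: (222 − 182.5)² / 182.5 = 8.5493
  white: (73 − 91.25)² / 91.25 = 3.6500
χ² = 4.9486 + 8.5493 + 3.6500 = 17.1479 ≈ 17.148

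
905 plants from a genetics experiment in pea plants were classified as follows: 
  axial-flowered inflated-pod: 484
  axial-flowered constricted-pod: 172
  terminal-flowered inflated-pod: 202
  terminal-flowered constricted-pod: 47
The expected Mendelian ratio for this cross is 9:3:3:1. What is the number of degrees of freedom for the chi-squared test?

3

A goodness-of-fit test with 4 phenotype classes has df = 4 − 1 = 3.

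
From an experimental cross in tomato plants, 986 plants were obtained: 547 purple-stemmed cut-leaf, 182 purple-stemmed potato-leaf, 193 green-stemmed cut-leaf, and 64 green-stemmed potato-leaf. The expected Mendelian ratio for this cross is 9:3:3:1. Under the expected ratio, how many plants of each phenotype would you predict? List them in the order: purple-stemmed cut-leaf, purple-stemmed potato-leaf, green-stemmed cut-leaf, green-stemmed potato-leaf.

554.625, 184.875, 184.875, 61.625

Total ratio parts = 16. Expected numbers out of 986:
  purple-stemmed cut-leaf: 986 × 9/16 = 554.625
  purple-stemmed potato-leaf: 986 × 3/16 = 184.875
  green-stemmed cut-leaf: 986 × 3/16 = 184.875
  green-stemmed potato-leaf: 986 × 1/16 = 61.625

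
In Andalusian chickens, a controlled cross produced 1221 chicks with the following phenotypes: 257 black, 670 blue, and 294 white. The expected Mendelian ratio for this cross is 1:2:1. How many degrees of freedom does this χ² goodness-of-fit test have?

2

A goodness-of-fit test with 3 phenotype classes has df = 3 − 1 = 2.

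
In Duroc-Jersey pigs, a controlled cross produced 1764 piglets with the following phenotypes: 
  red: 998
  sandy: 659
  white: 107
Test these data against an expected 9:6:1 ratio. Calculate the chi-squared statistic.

The 9:6:1 ratio has 16 parts, so with N = 1764 the expected counts are:
  red: 1764 × 9/16 = 992.25
  sandy: 1764 × 6/16 = 661.5
  white: 1764 × 1/16 = 110.25
χ² = Σ (O − E)² / E
  red: (998 − 992.25)² / 992.25 = 0.0333
  sandy: (659 − 661.5)² / 661.5 = 0.0094
  white: (107 − 110.25)² / 110.25 = 0.0958
χ² = 0.0333 + 0.0094 + 0.0958 = 0.1385 ≈ 0.139

0.139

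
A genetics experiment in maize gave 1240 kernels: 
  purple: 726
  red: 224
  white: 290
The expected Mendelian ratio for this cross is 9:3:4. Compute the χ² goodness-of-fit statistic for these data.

2.766

Under the 9:3:4 hypothesis (Σ ratio = 16, N = 1240):
  purple: 1240 × 9/16 = 697.5
  red: 1240 × 3/16 = 232.5
  white: 1240 × 4/16 = 310
χ² = Σ (O − E)² / E
  purple: (726 − 697.5)² / 697.5 = 1.1645
  red: (224 − 232.5)² / 232.5 = 0.3108
  white: (290 − 310)² / 310 = 1.2903
χ² = 1.1645 + 0.3108 + 1.2903 = 2.7656 ≈ 2.766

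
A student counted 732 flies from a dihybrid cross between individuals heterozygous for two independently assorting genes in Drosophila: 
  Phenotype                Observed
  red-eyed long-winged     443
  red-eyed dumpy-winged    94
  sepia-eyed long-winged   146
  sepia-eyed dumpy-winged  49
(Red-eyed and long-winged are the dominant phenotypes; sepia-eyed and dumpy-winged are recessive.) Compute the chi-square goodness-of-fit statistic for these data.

16.789

A dihybrid F₂ with independent assortment and complete dominance at both loci gives a 9:3:3:1 phenotypic ratio.
Total ratio parts = 16. Expected numbers out of 732:
  red-eyed long-winged: 732 × 9/16 = 411.75
  red-eyed dumpy-winged: 732 × 3/16 = 137.25
  sepia-eyed long-winged: 732 × 3/16 = 137.25
  sepia-eyed dumpy-winged: 732 × 1/16 = 45.75
χ² = Σ (O − E)² / E
  red-eyed long-winged: (443 − 411.75)² / 411.75 = 2.3717
  red-eyed dumpy-winged: (94 − 137.25)² / 137.25 = 13.6289
  sepia-eyed long-winged: (146 − 137.25)² / 137.25 = 0.5578
  sepia-eyed dumpy-winged: (49 − 45.75)² / 45.75 = 0.2309
χ² = 2.3717 + 13.6289 + 0.5578 + 0.2309 = 16.7893 ≈ 16.789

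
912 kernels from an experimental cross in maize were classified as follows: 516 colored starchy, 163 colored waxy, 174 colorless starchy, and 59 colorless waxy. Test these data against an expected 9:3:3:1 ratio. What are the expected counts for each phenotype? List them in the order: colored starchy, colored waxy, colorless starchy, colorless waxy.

513, 171, 171, 57

Expected counts for N = 912 under a 9:3:3:1 ratio (total parts = 16):
  colored starchy: 912 × 9/16 = 513
  colored waxy: 912 × 3/16 = 171
  colorless starchy: 912 × 3/16 = 171
  colorless waxy: 912 × 1/16 = 57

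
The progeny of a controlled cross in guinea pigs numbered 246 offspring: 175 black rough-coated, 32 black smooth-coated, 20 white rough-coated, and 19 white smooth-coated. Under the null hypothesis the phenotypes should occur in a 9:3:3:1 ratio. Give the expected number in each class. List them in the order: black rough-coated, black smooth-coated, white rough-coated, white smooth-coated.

138.375, 46.125, 46.125, 15.375

Expected counts for N = 246 under a 9:3:3:1 ratio (total parts = 16):
  black rough-coated: 246 × 9/16 = 138.375
  black smooth-coated: 246 × 3/16 = 46.125
  white rough-coated: 246 × 3/16 = 46.125
  white smooth-coated: 246 × 1/16 = 15.375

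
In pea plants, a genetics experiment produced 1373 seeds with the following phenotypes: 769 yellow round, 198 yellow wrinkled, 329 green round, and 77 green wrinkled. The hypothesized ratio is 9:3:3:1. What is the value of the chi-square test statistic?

34.535

Expected counts for N = 1373 under a 9:3:3:1 ratio (total parts = 16):
  yellow round: 1373 × 9/16 = 772.3125
  yellow wrinkled: 1373 × 3/16 = 257.4375
  green round: 1373 × 3/16 = 257.4375
  green wrinkled: 1373 × 1/16 = 85.8125
χ² = Σ (O − E)² / E
  yellow round: (769 − 772.3125)² / 772.3125 = 0.0142
  yellow wrinkled: (198 − 257.4375)² / 257.4375 = 13.7230
  green round: (329 − 257.4375)² / 257.4375 = 19.8930
  green wrinkled: (77 − 85.8125)² / 85.8125 = 0.9050
χ² = 0.0142 + 13.7230 + 19.8930 + 0.9050 = 34.5352 ≈ 34.535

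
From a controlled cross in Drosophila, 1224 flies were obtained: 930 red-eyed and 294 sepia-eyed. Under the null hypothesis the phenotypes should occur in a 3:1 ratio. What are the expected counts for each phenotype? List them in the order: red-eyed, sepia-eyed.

918, 306

The 3:1 ratio has 4 parts, so with N = 1224 the expected counts are:
  red-eyed: 1224 × 3/4 = 918
  sepia-eyed: 1224 × 1/4 = 306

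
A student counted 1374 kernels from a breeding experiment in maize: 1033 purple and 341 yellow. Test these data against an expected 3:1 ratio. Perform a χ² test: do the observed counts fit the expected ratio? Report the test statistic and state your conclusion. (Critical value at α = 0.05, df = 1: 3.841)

Total ratio parts = 4. Expected numbers out of 1374:
  purple: 1374 × 3/4 = 1030.5
  yellow: 1374 × 1/4 = 343.5
χ² = Σ (O − E)² / E
  purple: (1033 − 1030.5)² / 1030.5 = 0.0061
  yellow: (341 − 343.5)² / 343.5 = 0.0182
χ² = 0.0061 + 0.0182 = 0.0243 ≈ 0.024
Degrees of freedom = 2 − 1 = 1; critical value at α = 0.05 is 3.841.
Since 0.024 < 3.841, we fail to reject the null hypothesis — the data are consistent with the 3:1 ratio.

0.024; consistent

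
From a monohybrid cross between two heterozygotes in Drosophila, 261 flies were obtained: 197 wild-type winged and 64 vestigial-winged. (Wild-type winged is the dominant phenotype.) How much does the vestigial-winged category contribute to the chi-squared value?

0.024

For a monohybrid cross between heterozygotes with complete dominance, the expected phenotypic ratio is 3:1.
Expected counts for N = 261 under a 3:1 ratio (total parts = 4):
  wild-type winged: 261 × 3/4 = 195.75
  vestigial-winged: 261 × 1/4 = 65.25
Contribution of vestigial-winged: (64 − 65.25)² / 65.25 = 0.0239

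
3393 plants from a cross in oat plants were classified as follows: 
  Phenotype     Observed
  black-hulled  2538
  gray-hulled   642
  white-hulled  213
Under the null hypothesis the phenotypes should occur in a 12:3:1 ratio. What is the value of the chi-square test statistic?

The 12:3:1 ratio has 16 parts, so with N = 3393 the expected counts are:
  black-hulled: 3393 × 12/16 = 2544.75
  gray-hulled: 3393 × 3/16 = 636.1875
  white-hulled: 3393 × 1/16 = 212.0625
χ² = Σ (O − E)² / E
  black-hulled: (2538 − 2544.75)² / 2544.75 = 0.0179
  gray-hulled: (642 − 636.1875)² / 636.1875 = 0.0531
  white-hulled: (213 − 212.0625)² / 212.0625 = 0.0041
χ² = 0.0179 + 0.0531 + 0.0041 = 0.0751 ≈ 0.075

0.075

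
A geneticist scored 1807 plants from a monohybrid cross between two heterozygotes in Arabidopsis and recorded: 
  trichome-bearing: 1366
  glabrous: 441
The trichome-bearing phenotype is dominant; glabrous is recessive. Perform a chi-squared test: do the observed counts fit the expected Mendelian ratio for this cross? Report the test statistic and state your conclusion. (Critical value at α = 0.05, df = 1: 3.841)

For a monohybrid cross between heterozygotes with complete dominance, the expected phenotypic ratio is 3:1.
The 3:1 ratio has 4 parts, so with N = 1807 the expected counts are:
  trichome-bearing: 1807 × 3/4 = 1355.25
  glabrous: 1807 × 1/4 = 451.75
χ² = Σ (O − E)² / E
  trichome-bearing: (1366 − 1355.25)² / 1355.25 = 0.0853
  glabrous: (441 − 451.75)² / 451.75 = 0.2558
χ² = 0.0853 + 0.2558 = 0.3411 ≈ 0.341
Degrees of freedom = 2 − 1 = 1; critical value at α = 0.05 is 3.841.
Since 0.341 < 3.841, we fail to reject the null hypothesis — the data are consistent with the 3:1 ratio.

0.341; consistent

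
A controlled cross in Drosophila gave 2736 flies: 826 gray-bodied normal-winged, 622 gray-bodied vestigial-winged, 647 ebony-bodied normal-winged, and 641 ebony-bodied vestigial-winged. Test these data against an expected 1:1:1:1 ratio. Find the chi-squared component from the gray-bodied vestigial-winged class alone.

Total ratio parts = 4. Expected numbers out of 2736:
  gray-bodied normal-winged: 2736 × 1/4 = 684
  gray-bodied vestigial-winged: 2736 × 1/4 = 684
  ebony-bodied normal-winged: 2736 × 1/4 = 684
  ebony-bodied vestigial-winged: 2736 × 1/4 = 684
Contribution of gray-bodied vestigial-winged: (622 − 684)² / 684 = 5.6199

5.620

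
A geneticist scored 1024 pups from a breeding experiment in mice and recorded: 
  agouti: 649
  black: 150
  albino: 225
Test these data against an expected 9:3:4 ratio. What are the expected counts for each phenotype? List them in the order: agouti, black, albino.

The 9:3:4 ratio has 16 parts, so with N = 1024 the expected counts are:
  agouti: 1024 × 9/16 = 576
  black: 1024 × 3/16 = 192
  albino: 1024 × 4/16 = 256

576, 192, 256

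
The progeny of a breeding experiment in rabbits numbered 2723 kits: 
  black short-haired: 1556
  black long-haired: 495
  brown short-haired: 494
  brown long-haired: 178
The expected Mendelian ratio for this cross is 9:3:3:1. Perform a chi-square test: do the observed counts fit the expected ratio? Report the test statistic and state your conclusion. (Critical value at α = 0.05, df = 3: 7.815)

1.756; consistent

Total ratio parts = 16. Expected numbers out of 2723:
  black short-haired: 2723 × 9/16 = 1531.6875
  black long-haired: 2723 × 3/16 = 510.5625
  brown short-haired: 2723 × 3/16 = 510.5625
  brown long-haired: 2723 × 1/16 = 170.1875
χ² = Σ (O − E)² / E
  black short-haired: (1556 − 1531.6875)² / 1531.6875 = 0.3859
  black long-haired: (495 − 510.5625)² / 510.5625 = 0.4744
  brown short-haired: (494 − 510.5625)² / 510.5625 = 0.5373
  brown long-haired: (178 − 170.1875)² / 170.1875 = 0.3586
χ² = 0.3859 + 0.4744 + 0.5373 + 0.3586 = 1.7562 ≈ 1.756
Degrees of freedom = 4 − 1 = 3; critical value at α = 0.05 is 7.815.
Since 1.756 < 7.815, we fail to reject the null hypothesis — the data are consistent with the 9:3:3:1 ratio.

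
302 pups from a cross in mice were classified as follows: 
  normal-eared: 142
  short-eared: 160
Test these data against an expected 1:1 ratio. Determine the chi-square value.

Total ratio parts = 2. Expected numbers out of 302:
  normal-eared: 302 × 1/2 = 151
  short-eared: 302 × 1/2 = 151
χ² = Σ (O − E)² / E
  normal-eared: (142 − 151)² / 151 = 0.5364
  short-eared: (160 − 151)² / 151 = 0.5364
χ² = 0.5364 + 0.5364 = 1.0728 ≈ 1.073

1.073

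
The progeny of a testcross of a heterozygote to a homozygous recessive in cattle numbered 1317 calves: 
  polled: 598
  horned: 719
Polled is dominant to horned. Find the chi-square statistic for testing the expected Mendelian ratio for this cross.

11.117

A testcross of a heterozygote (Aa × aa) gives a 1:1 phenotypic ratio.
Expected counts for N = 1317 under a 1:1 ratio (total parts = 2):
  polled: 1317 × 1/2 = 658.5
  horned: 1317 × 1/2 = 658.5
χ² = Σ (O − E)² / E
  polled: (598 − 658.5)² / 658.5 = 5.5585
  horned: (719 − 658.5)² / 658.5 = 5.5585
χ² = 5.5585 + 5.5585 = 11.117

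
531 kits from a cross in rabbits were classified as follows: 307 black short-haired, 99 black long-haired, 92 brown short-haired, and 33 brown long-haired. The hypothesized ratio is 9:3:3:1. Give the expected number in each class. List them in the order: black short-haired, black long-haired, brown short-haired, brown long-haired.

298.6875, 99.5625, 99.5625, 33.1875

The 9:3:3:1 ratio has 16 parts, so with N = 531 the expected counts are:
  black short-haired: 531 × 9/16 = 298.6875
  black long-haired: 531 × 3/16 = 99.5625
  brown short-haired: 531 × 3/16 = 99.5625
  brown long-haired: 531 × 1/16 = 33.1875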